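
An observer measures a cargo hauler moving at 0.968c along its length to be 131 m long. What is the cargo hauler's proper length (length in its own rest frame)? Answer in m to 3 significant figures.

γ = 1/√(1 − 0.968²) = 3.9849
L₀ = γL = 3.9849 × 131 = 522 m

L₀ ≈ 522 m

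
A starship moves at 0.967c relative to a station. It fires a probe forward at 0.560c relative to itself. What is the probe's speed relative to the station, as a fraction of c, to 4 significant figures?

Relativistic velocity addition: u = (u' + v)/(1 + u'v/c²)
= (0.560 + 0.967)/(1 + 0.560×0.967) = 1.527/1.54152 = 0.9906

u ≈ 0.9906c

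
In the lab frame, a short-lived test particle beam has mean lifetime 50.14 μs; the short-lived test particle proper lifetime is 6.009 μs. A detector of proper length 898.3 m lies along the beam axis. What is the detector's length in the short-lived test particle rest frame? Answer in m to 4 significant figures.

L ≈ 107.7 m

Time dilation ⇒ γ = Δt/τ₀ = 50.14/6.009 = 8.34415
Length contraction: L = L₀/γ = 898.3/8.34415 = 107.7 m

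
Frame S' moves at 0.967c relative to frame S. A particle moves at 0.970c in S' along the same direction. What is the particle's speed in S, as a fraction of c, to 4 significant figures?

u ≈ 0.9995c

Relativistic velocity addition: u = (u' + v)/(1 + u'v/c²)
= (0.970 + 0.967)/(1 + 0.970×0.967) = 1.937/1.93799 = 0.9995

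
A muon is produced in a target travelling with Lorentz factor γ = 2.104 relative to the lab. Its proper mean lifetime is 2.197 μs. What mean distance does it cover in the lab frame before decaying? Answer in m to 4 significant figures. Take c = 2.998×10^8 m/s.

β = √(1 − 1/γ²) = √(1 − 1/2.104²) = 0.879832
Dilated lifetime: Δt = γτ₀ = 2.104 × 2.197 μs = 4.62249 μs
d = vΔt = 0.879832c × 4.62249 μs = 2.63774×10^8 m/s × 4.62249×10^-6 s = 1219 m

d ≈ 1219 m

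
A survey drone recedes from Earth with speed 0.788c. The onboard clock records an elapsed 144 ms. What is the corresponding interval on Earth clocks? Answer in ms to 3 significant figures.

γ = 1/√(1 − 0.788²) = 1.6242
Time dilation: Δt = γτ₀ = 1.6242 × 144 ms = 234 ms

Δt ≈ 234 ms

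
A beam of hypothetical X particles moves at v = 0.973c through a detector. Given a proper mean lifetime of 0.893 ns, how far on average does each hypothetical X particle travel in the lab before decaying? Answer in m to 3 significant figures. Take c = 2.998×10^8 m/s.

γ = 1/√(1 − 0.973²) = 4.3327
Dilated lifetime: Δt = γτ₀ = 4.3327 × 0.893 ns = 3.8691 ns
d = vΔt = 0.973c × 3.8691 ns = 2.9171×10^8 m/s × 3.8691×10^-9 s = 1.13 m

d ≈ 1.13 m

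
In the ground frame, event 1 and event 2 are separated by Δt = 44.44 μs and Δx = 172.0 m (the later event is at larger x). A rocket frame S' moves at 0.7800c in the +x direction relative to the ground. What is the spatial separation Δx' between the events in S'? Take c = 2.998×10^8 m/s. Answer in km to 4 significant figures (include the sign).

Δx' ≈ -16.33 km

γ = 1/√(1 − 0.7800²) = 1.59801
Δx' = γ(Δx − vΔt) = 1.59801 × (172.0 m − 0.7800×(2.998×10^8 m/s)×44.44×10^-6 s)
= 1.59801 × (-10220.0 m) = -16.33 km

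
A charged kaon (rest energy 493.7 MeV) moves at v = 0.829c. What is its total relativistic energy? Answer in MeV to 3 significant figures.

γ = 1/√(1 − 0.829²) = 1.7881
E = γm₀c² = 1.7881 × 493.7 MeV = 883 MeV

E ≈ 883 MeV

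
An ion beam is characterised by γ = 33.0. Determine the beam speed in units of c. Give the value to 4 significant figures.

β = √(1 − 1/γ²) = √(1 − 1/33.0²) = √(0.999082) = 0.9995

β ≈ 0.9995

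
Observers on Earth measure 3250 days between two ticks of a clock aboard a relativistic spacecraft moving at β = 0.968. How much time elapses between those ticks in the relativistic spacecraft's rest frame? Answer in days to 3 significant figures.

τ₀ ≈ 816 days

γ = 1/√(1 − 0.968²) = 3.9849
Proper time: τ₀ = Δt/γ = 3250/3.9849 = 816 days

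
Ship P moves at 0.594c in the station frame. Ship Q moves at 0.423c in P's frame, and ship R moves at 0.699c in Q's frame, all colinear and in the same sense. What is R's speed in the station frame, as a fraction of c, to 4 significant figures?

u ≈ 0.9641c

Compose boost 2: (0.423 + 0.594)/(1 + 0.423×0.594) = 1.017/1.25126 = 0.812779
Compose boost 3: (0.699 + 0.812779)/(1 + 0.699×0.812779) = 1.51178/1.56813 = 0.9641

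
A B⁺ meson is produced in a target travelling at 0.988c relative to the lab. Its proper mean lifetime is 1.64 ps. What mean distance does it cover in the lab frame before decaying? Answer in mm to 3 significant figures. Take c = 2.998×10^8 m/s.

d ≈ 3.15 mm

γ = 1/√(1 − 0.988²) = 6.4744
Dilated lifetime: Δt = γτ₀ = 6.4744 × 1.64 ps = 10.618 ps
d = vΔt = 0.988c × 10.618 ps = 2.9620×10^8 m/s × 1.0618×10^-11 s = 3.15 mm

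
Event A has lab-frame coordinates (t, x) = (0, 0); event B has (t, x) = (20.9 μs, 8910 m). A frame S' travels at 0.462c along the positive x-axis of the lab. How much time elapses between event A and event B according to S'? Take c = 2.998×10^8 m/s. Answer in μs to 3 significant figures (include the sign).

γ = 1/√(1 − 0.462²) = 1.1275
Δt' = γ(Δt − vΔx/c²) = 1.1275 × (20.9 μs − 0.462×8910 m / (2.998×10^8 m/s))
= 1.1275 × (7.1694 μs) = 8.08 μs

Δt' ≈ 8.08 μs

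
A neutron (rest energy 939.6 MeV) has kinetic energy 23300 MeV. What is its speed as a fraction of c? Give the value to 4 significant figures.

β ≈ 0.9992

γ = 1 + K/(m₀c²) = 1 + 23300/939.6 = 25.7978
β = √(1 − 1/γ²) = 0.9992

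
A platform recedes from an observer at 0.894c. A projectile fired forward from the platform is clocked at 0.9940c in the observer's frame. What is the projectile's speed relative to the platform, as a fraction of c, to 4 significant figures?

u' ≈ 0.8980c

Inverse velocity addition: u' = (u − v)/(1 − uv/c²)
= (0.9940 − 0.894)/(1 − 0.9940×0.894) = 0.1000/0.111364 = 0.8980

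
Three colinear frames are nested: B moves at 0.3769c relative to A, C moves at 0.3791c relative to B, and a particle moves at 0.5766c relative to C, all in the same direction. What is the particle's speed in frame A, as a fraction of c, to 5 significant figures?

Compose boost 2: (0.3791 + 0.3769)/(1 + 0.3791×0.3769) = 0.75600/1.142883 = 0.6614852
Compose boost 3: (0.5766 + 0.6614852)/(1 + 0.5766×0.6614852) = 1.238085/1.381412 = 0.89625

u ≈ 0.89625c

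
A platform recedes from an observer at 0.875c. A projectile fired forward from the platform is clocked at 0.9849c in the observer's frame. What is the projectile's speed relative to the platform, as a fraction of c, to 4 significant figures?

Inverse velocity addition: u' = (u − v)/(1 − uv/c²)
= (0.9849 − 0.875)/(1 − 0.9849×0.875) = 0.1099/0.138212 = 0.7952

u' ≈ 0.7952c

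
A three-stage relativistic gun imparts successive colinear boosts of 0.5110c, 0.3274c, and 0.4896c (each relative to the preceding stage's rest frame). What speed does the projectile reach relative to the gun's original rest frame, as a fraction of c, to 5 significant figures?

Compose boost 2: (0.3274 + 0.5110)/(1 + 0.3274×0.5110) = 0.83840/1.167301 = 0.7182378
Compose boost 3: (0.4896 + 0.7182378)/(1 + 0.4896×0.7182378) = 1.207838/1.351649 = 0.89360

u ≈ 0.89360c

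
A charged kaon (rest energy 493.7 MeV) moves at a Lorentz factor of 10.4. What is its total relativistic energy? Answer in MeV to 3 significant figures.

γ = 10.4 (given)
E = γm₀c² = 10.4 × 493.7 MeV = 5130 MeV

E ≈ 5130 MeV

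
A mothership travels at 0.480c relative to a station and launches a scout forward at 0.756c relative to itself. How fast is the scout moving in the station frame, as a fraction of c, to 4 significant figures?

u ≈ 0.9069c

Compose boost 2: (0.756 + 0.480)/(1 + 0.756×0.480) = 1.236/1.36288 = 0.9069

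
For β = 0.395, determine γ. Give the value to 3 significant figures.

γ = 1/√(1 − β²) = 1/√(1 − 0.395²) = 1/√(0.84397) = 1.09

γ ≈ 1.09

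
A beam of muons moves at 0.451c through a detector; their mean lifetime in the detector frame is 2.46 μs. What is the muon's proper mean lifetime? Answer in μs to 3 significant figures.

γ = 1/√(1 − 0.451²) = 1.1204
Proper time: τ₀ = Δt/γ = 2.46/1.1204 = 2.20 μs

τ₀ ≈ 2.20 μs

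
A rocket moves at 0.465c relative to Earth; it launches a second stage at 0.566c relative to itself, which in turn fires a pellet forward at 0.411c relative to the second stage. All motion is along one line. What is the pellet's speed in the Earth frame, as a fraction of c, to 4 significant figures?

u ≈ 0.9189c

Compose boost 2: (0.566 + 0.465)/(1 + 0.566×0.465) = 1.031/1.26319 = 0.816188
Compose boost 3: (0.411 + 0.816188)/(1 + 0.411×0.816188) = 1.22719/1.33545 = 0.9189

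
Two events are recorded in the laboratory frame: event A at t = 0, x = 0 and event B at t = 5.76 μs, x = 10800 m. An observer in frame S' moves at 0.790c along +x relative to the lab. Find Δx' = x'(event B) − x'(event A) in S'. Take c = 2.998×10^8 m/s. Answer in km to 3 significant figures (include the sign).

Δx' ≈ 15.4 km

γ = 1/√(1 − 0.790²) = 1.6310
Δx' = γ(Δx − vΔt) = 1.6310 × (10800 m − 0.790×(2.998×10^8 m/s)×5.76×10^-6 s)
= 1.6310 × (9435.8 m) = 15.4 km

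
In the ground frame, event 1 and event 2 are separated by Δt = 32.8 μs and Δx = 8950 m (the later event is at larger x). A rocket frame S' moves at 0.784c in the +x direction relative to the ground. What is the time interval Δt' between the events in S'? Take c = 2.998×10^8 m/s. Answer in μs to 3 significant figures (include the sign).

Δt' ≈ 15.1 μs

γ = 1/√(1 − 0.784²) = 1.6109
Δt' = γ(Δt − vΔx/c²) = 1.6109 × (32.8 μs − 0.784×8950 m / (2.998×10^8 m/s))
= 1.6109 × (9.3951 μs) = 15.1 μs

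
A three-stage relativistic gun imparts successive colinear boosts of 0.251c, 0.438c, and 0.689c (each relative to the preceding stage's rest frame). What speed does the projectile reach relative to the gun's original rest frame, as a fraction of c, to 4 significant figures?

u ≈ 0.9174c

Compose boost 2: (0.438 + 0.251)/(1 + 0.438×0.251) = 0.6890/1.10994 = 0.620755
Compose boost 3: (0.689 + 0.620755)/(1 + 0.689×0.620755) = 1.30976/1.42770 = 0.9174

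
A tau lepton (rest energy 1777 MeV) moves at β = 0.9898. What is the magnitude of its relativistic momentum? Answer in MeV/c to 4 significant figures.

γ = 1/√(1 − 0.9898²) = 7.01932
p = γβm₀c = 7.01932 × 0.9898 × 1777 MeV/c = 12350 MeV/c

p ≈ 12350 MeV/c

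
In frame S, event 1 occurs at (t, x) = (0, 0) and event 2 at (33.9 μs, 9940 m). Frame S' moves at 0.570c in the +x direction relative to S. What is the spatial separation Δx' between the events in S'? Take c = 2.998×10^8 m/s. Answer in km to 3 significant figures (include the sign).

Δx' ≈ 5.05 km

γ = 1/√(1 − 0.570²) = 1.2171
Δx' = γ(Δx − vΔt) = 1.2171 × (9940 m − 0.570×(2.998×10^8 m/s)×33.9×10^-6 s)
= 1.2171 × (4147.0 m) = 5.05 km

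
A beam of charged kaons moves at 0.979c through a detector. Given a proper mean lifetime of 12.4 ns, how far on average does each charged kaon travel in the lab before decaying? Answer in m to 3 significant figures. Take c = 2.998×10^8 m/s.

γ = 1/√(1 − 0.979²) = 4.9053
Dilated lifetime: Δt = γτ₀ = 4.9053 × 12.4 ns = 60.826 ns
d = vΔt = 0.979c × 60.826 ns = 2.9350×10^8 m/s × 6.0826×10^-8 s = 17.9 m

d ≈ 17.9 m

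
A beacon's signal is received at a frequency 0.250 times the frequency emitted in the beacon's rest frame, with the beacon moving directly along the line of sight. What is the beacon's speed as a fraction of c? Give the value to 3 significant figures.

β ≈ 0.882

f_obs/f_src = √((1−β)/(1+β)) = 0.250  ⇒  (1−β)/(1+β) = 0.062500
β = |1 − D²|/(1 + D²) = |1 − 0.062500|/(1 + 0.062500) = 0.882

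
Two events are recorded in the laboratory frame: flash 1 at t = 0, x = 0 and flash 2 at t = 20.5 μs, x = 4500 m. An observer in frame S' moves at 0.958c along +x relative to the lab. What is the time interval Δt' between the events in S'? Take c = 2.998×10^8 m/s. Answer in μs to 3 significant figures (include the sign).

Δt' ≈ 21.3 μs

γ = 1/√(1 − 0.958²) = 3.4871
Δt' = γ(Δt − vΔx/c²) = 3.4871 × (20.5 μs − 0.958×4500 m / (2.998×10^8 m/s))
= 3.4871 × (6.1204 μs) = 21.3 μs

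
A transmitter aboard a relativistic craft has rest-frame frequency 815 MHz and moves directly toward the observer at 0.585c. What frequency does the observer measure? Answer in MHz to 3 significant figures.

Relativistic Doppler: f_obs = f_src √((1+β)/(1−β))
= 815 × √(1.5850/0.41500) = 815 × 1.9543 = 1590 MHz

f_obs ≈ 1590 MHz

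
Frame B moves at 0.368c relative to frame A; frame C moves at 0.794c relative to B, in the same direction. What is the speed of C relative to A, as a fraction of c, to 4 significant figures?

u ≈ 0.8992c

Compose boost 2: (0.794 + 0.368)/(1 + 0.794×0.368) = 1.162/1.29219 = 0.8992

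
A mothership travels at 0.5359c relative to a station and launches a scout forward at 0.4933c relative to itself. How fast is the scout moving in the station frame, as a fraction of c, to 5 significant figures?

u ≈ 0.81401c

Compose boost 2: (0.4933 + 0.5359)/(1 + 0.4933×0.5359) = 1.0292/1.264359 = 0.81401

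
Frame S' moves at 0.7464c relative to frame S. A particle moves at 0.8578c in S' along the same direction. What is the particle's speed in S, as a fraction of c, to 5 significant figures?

u ≈ 0.97801c

Relativistic velocity addition: u = (u' + v)/(1 + u'v/c²)
= (0.8578 + 0.7464)/(1 + 0.8578×0.7464) = 1.6042/1.640262 = 0.97801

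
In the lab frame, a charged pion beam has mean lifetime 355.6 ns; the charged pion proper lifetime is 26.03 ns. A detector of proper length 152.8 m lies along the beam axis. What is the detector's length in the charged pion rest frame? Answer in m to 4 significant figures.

L ≈ 11.18 m

Time dilation ⇒ γ = Δt/τ₀ = 355.6/26.03 = 13.6612
Length contraction: L = L₀/γ = 152.8/13.6612 = 11.18 m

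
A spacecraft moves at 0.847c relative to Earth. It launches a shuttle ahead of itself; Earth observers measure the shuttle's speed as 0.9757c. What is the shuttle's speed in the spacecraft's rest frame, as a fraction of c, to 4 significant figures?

Inverse velocity addition: u' = (u − v)/(1 − uv/c²)
= (0.9757 − 0.847)/(1 − 0.9757×0.847) = 0.1287/0.173582 = 0.7414

u' ≈ 0.7414c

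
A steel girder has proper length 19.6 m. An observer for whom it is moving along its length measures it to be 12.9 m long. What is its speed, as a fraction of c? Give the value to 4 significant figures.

γ = L₀/L = 19.6/12.9 = 1.51938
β = √(1 − 1/γ²) = 0.7529

β ≈ 0.7529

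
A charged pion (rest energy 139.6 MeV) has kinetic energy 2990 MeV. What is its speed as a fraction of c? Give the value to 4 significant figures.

γ = 1 + K/(m₀c²) = 1 + 2990/139.6 = 22.4183
β = √(1 − 1/γ²) = 0.9990

β ≈ 0.9990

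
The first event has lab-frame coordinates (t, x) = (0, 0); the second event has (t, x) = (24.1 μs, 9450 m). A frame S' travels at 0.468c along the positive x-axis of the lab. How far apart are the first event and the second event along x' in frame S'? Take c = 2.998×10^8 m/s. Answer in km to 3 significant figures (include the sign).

Δx' ≈ 6.87 km

γ = 1/√(1 − 0.468²) = 1.1316
Δx' = γ(Δx − vΔt) = 1.1316 × (9450 m − 0.468×(2.998×10^8 m/s)×24.1×10^-6 s)
= 1.1316 × (6068.6 m) = 6.87 km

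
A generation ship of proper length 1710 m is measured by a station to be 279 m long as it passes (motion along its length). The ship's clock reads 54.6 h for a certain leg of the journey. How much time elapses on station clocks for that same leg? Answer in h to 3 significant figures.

Δt ≈ 335 h

Length contraction ⇒ γ = L₀/L = 1710/279 = 6.1290
Time dilation: Δt = γτ₀ = 6.1290 × 54.6 h = 335 h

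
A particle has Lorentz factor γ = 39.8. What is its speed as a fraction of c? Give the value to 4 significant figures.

β ≈ 0.9997

β = √(1 − 1/γ²) = √(1 − 1/39.8²) = √(0.999369) = 0.9997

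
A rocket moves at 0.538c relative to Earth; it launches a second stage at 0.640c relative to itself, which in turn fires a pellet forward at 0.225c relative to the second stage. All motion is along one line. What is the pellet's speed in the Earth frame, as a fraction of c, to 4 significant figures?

u ≈ 0.9199c

Compose boost 2: (0.640 + 0.538)/(1 + 0.640×0.538) = 1.178/1.34432 = 0.876279
Compose boost 3: (0.225 + 0.876279)/(1 + 0.225×0.876279) = 1.10128/1.19716 = 0.9199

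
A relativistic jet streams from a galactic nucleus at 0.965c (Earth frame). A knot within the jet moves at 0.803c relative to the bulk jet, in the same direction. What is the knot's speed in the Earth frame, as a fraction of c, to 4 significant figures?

Relativistic velocity addition: u = (u' + v)/(1 + u'v/c²)
= (0.803 + 0.965)/(1 + 0.803×0.965) = 1.768/1.77489 = 0.9961

u ≈ 0.9961c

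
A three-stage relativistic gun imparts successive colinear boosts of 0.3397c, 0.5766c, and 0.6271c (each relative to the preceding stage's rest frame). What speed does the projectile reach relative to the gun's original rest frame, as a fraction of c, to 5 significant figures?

Compose boost 2: (0.5766 + 0.3397)/(1 + 0.5766×0.3397) = 0.91630/1.195871 = 0.7662198
Compose boost 3: (0.6271 + 0.7662198)/(1 + 0.6271×0.7662198) = 1.393320/1.480496 = 0.94112

u ≈ 0.94112c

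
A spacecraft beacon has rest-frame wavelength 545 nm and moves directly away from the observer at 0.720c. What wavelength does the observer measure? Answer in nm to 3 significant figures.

Relativistic Doppler: λ_obs = λ_src √((1+β)/(1−β))
= 545 × √(1.7200/0.28000) = 545 × 2.4785 = 1350 nm

λ_obs ≈ 1350 nm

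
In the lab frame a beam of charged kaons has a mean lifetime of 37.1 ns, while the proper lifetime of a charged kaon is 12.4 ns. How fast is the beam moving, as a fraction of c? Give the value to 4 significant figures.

γ = Δt/τ₀ = 37.1/12.4 = 2.99194
β = √(1 − 1/γ²) = √(1 − 1/2.99194²) = 0.9425

β ≈ 0.9425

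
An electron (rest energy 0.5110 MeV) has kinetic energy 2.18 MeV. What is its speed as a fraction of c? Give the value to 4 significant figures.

γ = 1 + K/(m₀c²) = 1 + 2.18/0.5110 = 5.26614
β = √(1 − 1/γ²) = 0.9818

β ≈ 0.9818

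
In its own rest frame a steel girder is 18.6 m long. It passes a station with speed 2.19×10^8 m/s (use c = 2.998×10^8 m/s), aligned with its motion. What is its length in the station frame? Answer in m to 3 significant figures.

L ≈ 12.7 m

β = v/c = 2.19×10^8 / 2.998×10^8 = 0.73049
γ = 1/√(1 − 0.73049²) = 1.4643
Length contraction: L = L₀/γ = 18.6/1.4643 = 12.7 m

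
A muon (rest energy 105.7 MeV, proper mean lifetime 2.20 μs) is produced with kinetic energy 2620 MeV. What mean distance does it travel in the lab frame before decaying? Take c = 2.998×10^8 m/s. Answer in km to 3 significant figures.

γ = 1 + K/(m₀c²) = 1 + 2620/105.7 = 25.787
β = √(1 − 1/γ²) = 0.99925
Dilated lifetime: γτ₀ = 25.787 × 2.20 μs = 56.732 μs
d = βc·γτ₀ = 0.99925 × (2.998×10^8 m/s) × 5.6732×10^-5 s = 17.0 km

d ≈ 17.0 km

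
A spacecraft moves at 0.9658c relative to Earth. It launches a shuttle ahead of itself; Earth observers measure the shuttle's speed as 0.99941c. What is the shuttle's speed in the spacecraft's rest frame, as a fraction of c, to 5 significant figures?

u' ≈ 0.96664c

Inverse velocity addition: u' = (u − v)/(1 − uv/c²)
= (0.99941 − 0.9658)/(1 − 0.99941×0.9658) = 0.033610/0.03476982 = 0.96664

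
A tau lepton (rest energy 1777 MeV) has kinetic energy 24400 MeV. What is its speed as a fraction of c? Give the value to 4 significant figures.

β ≈ 0.9977

γ = 1 + K/(m₀c²) = 1 + 24400/1777 = 14.7310
β = √(1 − 1/γ²) = 0.9977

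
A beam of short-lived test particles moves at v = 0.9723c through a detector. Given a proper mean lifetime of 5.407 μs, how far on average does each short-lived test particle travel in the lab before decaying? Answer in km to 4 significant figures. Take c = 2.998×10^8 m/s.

d ≈ 6.743 km

γ = 1/√(1 − 0.9723²) = 4.27832
Dilated lifetime: Δt = γτ₀ = 4.27832 × 5.407 μs = 23.1329 μs
d = vΔt = 0.9723c × 23.1329 μs = 2.91496×10^8 m/s × 2.31329×10^-5 s = 6.743 km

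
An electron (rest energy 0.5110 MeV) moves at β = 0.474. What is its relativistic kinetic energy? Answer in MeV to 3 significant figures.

K ≈ 0.0693 MeV

γ = 1/√(1 − 0.474²) = 1.1357
K = (γ − 1)m₀c² = (1.1357 − 1) × 0.5110 MeV = 0.13569 × 0.5110 MeV = 0.0693 MeV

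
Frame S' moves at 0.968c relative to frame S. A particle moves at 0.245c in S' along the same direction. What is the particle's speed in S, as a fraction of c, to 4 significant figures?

u ≈ 0.9805c

Relativistic velocity addition: u = (u' + v)/(1 + u'v/c²)
= (0.245 + 0.968)/(1 + 0.245×0.968) = 1.213/1.23716 = 0.9805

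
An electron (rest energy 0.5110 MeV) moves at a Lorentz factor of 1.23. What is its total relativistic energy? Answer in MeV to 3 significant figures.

γ = 1.23 (given)
E = γm₀c² = 1.23 × 0.5110 MeV = 0.629 MeV

E ≈ 0.629 MeV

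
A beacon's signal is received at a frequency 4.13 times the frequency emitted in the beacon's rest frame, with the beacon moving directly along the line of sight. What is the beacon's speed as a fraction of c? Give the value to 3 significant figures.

β ≈ 0.889

f_obs/f_src = √((1+β)/(1−β)) = 4.13  ⇒  (1+β)/(1−β) = 17.057
β = |1 − D²|/(1 + D²) = |1 − 17.057|/(1 + 17.057) = 0.889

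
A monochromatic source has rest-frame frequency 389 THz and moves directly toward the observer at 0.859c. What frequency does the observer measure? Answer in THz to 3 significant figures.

f_obs ≈ 1410 THz

Relativistic Doppler: f_obs = f_src √((1+β)/(1−β))
= 389 × √(1.8590/0.14100) = 389 × 3.6310 = 1410 THz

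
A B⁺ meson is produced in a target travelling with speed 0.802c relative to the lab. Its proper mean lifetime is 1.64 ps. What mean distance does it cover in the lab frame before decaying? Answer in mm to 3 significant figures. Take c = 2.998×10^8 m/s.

γ = 1/√(1 − 0.802²) = 1.6741
Dilated lifetime: Δt = γτ₀ = 1.6741 × 1.64 ps = 2.7456 ps
d = vΔt = 0.802c × 2.7456 ps = 2.4044×10^8 m/s × 2.7456×10^-12 s = 0.660 mm

d ≈ 0.660 mm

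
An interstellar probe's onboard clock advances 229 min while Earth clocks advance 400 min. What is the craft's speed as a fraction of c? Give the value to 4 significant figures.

β ≈ 0.8199

γ = Δt/τ₀ = 400/229 = 1.74672
β = √(1 − 1/γ²) = √(1 − 1/1.74672²) = 0.8199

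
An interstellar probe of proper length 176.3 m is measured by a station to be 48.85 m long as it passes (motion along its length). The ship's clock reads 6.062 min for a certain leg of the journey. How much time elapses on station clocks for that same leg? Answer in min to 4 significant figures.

Length contraction ⇒ γ = L₀/L = 176.3/48.85 = 3.60901
Time dilation: Δt = γτ₀ = 3.60901 × 6.062 min = 21.88 min

Δt ≈ 21.88 min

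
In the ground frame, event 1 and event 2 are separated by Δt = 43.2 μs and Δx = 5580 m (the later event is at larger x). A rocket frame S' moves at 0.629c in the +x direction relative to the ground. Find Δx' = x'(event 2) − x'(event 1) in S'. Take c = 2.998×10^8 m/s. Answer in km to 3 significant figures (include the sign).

γ = 1/√(1 − 0.629²) = 1.2863
Δx' = γ(Δx − vΔt) = 1.2863 × (5580 m − 0.629×(2.998×10^8 m/s)×43.2×10^-6 s)
= 1.2863 × (-2566.4 m) = -3.30 km

Δx' ≈ -3.30 km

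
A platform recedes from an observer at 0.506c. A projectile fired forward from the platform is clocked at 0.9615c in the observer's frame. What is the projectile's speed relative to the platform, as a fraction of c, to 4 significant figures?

Inverse velocity addition: u' = (u − v)/(1 − uv/c²)
= (0.9615 − 0.506)/(1 − 0.9615×0.506) = 0.4555/0.513481 = 0.8871

u' ≈ 0.8871c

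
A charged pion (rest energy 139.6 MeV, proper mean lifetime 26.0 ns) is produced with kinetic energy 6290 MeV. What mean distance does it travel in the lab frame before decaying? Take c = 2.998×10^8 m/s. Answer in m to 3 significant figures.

γ = 1 + K/(m₀c²) = 1 + 6290/139.6 = 46.057
β = √(1 − 1/γ²) = 0.99976
Dilated lifetime: γτ₀ = 46.057 × 26.0 ns = 1197.5 ns
d = βc·γτ₀ = 0.99976 × (2.998×10^8 m/s) × 1.1975×10^-6 s = 359 m

d ≈ 359 m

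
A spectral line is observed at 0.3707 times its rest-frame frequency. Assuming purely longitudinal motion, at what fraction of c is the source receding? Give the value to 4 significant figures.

β ≈ 0.7584

f_obs/f_src = √((1−β)/(1+β)) = 0.3707  ⇒  (1−β)/(1+β) = 0.137418
β = |1 − D²|/(1 + D²) = |1 − 0.137418|/(1 + 0.137418) = 0.7584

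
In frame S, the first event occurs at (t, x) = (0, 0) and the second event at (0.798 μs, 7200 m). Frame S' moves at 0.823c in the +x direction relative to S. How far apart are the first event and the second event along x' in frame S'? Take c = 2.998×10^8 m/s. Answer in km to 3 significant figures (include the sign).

Δx' ≈ 12.3 km

γ = 1/√(1 − 0.823²) = 1.7604
Δx' = γ(Δx − vΔt) = 1.7604 × (7200 m − 0.823×(2.998×10^8 m/s)×0.798×10^-6 s)
= 1.7604 × (7003.1 m) = 12.3 km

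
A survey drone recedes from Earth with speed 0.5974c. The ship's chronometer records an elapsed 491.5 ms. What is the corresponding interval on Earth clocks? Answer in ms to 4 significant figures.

Δt ≈ 612.9 ms

γ = 1/√(1 − 0.5974²) = 1.24697
Time dilation: Δt = γτ₀ = 1.24697 × 491.5 ms = 612.9 ms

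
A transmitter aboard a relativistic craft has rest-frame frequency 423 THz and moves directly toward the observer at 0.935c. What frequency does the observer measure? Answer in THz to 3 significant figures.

f_obs ≈ 2310 THz

Relativistic Doppler: f_obs = f_src √((1+β)/(1−β))
= 423 × √(1.9350/0.065000) = 423 × 5.4561 = 2310 THz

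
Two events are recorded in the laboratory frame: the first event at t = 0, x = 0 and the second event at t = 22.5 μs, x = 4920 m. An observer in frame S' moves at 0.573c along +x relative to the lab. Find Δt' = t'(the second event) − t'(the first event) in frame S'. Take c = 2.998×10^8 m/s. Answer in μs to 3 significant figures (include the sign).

Δt' ≈ 16.0 μs

γ = 1/√(1 − 0.573²) = 1.2202
Δt' = γ(Δt − vΔx/c²) = 1.2202 × (22.5 μs − 0.573×4920 m / (2.998×10^8 m/s))
= 1.2202 × (13.097 μs) = 16.0 μs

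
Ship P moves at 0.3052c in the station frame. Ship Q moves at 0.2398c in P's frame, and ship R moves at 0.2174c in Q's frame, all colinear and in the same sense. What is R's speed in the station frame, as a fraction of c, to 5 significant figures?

Compose boost 2: (0.2398 + 0.3052)/(1 + 0.2398×0.3052) = 0.54500/1.073187 = 0.5078332
Compose boost 3: (0.2174 + 0.5078332)/(1 + 0.2174×0.5078332) = 0.7252332/1.110403 = 0.65313

u ≈ 0.65313c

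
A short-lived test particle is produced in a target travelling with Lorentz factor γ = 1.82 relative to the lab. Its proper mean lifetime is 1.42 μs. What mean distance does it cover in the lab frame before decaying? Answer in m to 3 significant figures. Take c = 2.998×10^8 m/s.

β = √(1 − 1/γ²) = √(1 − 1/1.82²) = 0.83553
Dilated lifetime: Δt = γτ₀ = 1.82 × 1.42 μs = 2.5844 μs
d = vΔt = 0.83553c × 2.5844 μs = 2.5049×10^8 m/s × 2.5844×10^-6 s = 647 m

d ≈ 647 m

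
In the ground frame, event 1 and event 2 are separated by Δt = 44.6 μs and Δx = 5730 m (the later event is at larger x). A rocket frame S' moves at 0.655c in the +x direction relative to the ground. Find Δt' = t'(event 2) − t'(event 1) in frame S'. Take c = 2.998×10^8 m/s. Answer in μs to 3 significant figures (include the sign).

Δt' ≈ 42.5 μs

γ = 1/√(1 − 0.655²) = 1.3234
Δt' = γ(Δt − vΔx/c²) = 1.3234 × (44.6 μs − 0.655×5730 m / (2.998×10^8 m/s))
= 1.3234 × (32.081 μs) = 42.5 μs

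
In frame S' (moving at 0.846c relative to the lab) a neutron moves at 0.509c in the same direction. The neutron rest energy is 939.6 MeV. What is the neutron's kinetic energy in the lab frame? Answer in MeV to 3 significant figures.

u_lab = (0.509 + 0.846)/(1 + 0.509×0.846) = 0.947146
γ = 1/√(1 − 0.947146²) = 3.1172
K = (γ − 1)m₀c² = (3.1172 − 1) × 939.6 = 2.1172 × 939.6 = 1990 MeV

K ≈ 1990 MeV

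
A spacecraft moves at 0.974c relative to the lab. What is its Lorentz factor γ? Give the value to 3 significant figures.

γ ≈ 4.41

γ = 1/√(1 − β²) = 1/√(1 − 0.974²) = 1/√(0.051324) = 4.41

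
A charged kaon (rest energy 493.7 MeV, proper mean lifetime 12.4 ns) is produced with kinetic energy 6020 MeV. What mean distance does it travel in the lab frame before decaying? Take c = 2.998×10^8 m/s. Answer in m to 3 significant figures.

d ≈ 48.9 m

γ = 1 + K/(m₀c²) = 1 + 6020/493.7 = 13.194
β = √(1 − 1/γ²) = 0.99712
Dilated lifetime: γτ₀ = 13.194 × 12.4 ns = 163.60 ns
d = βc·γτ₀ = 0.99712 × (2.998×10^8 m/s) × 1.6360×10^-7 s = 48.9 m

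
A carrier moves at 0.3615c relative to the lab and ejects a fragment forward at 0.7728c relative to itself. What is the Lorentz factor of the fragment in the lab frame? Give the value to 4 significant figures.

u_lab = (0.7728 + 0.3615)/(1 + 0.7728×0.3615) = 1.1343/1.279367 = 0.8866102
γ = 1/√(1 − 0.8866102²) = 2.162

γ ≈ 2.162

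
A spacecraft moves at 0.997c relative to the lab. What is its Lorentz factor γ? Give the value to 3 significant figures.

γ ≈ 12.9

γ = 1/√(1 − β²) = 1/√(1 − 0.997²) = 1/√(0.0059910) = 12.9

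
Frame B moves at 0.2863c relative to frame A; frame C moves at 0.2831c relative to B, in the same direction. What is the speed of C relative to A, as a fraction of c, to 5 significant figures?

Compose boost 2: (0.2831 + 0.2863)/(1 + 0.2831×0.2863) = 0.56940/1.081052 = 0.52671

u ≈ 0.52671c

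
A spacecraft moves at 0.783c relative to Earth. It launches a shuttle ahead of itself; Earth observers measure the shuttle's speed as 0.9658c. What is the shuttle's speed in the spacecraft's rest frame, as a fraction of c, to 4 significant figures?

u' ≈ 0.7499c

Inverse velocity addition: u' = (u − v)/(1 − uv/c²)
= (0.9658 − 0.783)/(1 − 0.9658×0.783) = 0.1828/0.243779 = 0.7499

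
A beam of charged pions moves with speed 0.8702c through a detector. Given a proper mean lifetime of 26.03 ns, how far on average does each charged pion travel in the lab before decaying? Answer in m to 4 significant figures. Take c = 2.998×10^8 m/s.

d ≈ 13.78 m

γ = 1/√(1 − 0.8702²) = 2.02964
Dilated lifetime: Δt = γτ₀ = 2.02964 × 26.03 ns = 52.8315 ns
d = vΔt = 0.8702c × 52.8315 ns = 2.60886×10^8 m/s × 5.28315×10^-8 s = 13.78 m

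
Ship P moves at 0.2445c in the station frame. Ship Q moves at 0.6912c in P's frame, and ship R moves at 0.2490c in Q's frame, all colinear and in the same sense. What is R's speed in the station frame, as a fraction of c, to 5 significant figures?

u ≈ 0.87503c

Compose boost 2: (0.6912 + 0.2445)/(1 + 0.6912×0.2445) = 0.93570/1.168998 = 0.8004288
Compose boost 3: (0.2490 + 0.8004288)/(1 + 0.2490×0.8004288) = 1.049429/1.199307 = 0.87503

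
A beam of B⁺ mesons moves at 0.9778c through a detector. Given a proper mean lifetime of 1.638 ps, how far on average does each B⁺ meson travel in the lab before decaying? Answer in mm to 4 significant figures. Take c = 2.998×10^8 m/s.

γ = 1/√(1 − 0.9778²) = 4.77235
Dilated lifetime: Δt = γτ₀ = 4.77235 × 1.638 ps = 7.81711 ps
d = vΔt = 0.9778c × 7.81711 ps = 2.93144×10^8 m/s × 7.81711×10^-12 s = 2.292 mm

d ≈ 2.292 mm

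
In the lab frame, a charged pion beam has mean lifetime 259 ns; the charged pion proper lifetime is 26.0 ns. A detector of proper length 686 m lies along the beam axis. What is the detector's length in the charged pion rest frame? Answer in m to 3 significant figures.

Time dilation ⇒ γ = Δt/τ₀ = 259/26.0 = 9.9615
Length contraction: L = L₀/γ = 686/9.9615 = 68.9 m

L ≈ 68.9 m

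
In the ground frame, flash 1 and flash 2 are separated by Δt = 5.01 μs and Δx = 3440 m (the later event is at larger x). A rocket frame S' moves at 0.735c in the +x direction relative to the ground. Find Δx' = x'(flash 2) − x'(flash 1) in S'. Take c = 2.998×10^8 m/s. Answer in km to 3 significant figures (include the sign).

γ = 1/√(1 − 0.735²) = 1.4748
Δx' = γ(Δx − vΔt) = 1.4748 × (3440 m − 0.735×(2.998×10^8 m/s)×5.01×10^-6 s)
= 1.4748 × (2336.0 m) = 3.45 km

Δx' ≈ 3.45 km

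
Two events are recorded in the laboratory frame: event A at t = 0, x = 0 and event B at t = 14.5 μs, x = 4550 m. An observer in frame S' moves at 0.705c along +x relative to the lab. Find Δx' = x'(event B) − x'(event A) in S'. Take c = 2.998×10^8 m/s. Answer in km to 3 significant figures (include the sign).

γ = 1/√(1 − 0.705²) = 1.4100
Δx' = γ(Δx − vΔt) = 1.4100 × (4550 m − 0.705×(2.998×10^8 m/s)×14.5×10^-6 s)
= 1.4100 × (1485.3 m) = 2.09 km

Δx' ≈ 2.09 km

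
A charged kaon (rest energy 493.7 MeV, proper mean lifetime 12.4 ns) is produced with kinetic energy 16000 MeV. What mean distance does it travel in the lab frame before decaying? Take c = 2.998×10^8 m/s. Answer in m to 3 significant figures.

d ≈ 124 m

γ = 1 + K/(m₀c²) = 1 + 16000/493.7 = 33.408
β = √(1 − 1/γ²) = 0.99955
Dilated lifetime: γτ₀ = 33.408 × 12.4 ns = 414.26 ns
d = βc·γτ₀ = 0.99955 × (2.998×10^8 m/s) × 4.1426×10^-7 s = 124 m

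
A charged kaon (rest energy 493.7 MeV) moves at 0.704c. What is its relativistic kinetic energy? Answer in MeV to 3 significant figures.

K ≈ 201 MeV

γ = 1/√(1 − 0.704²) = 1.4081
K = (γ − 1)m₀c² = (1.4081 − 1) × 493.7 MeV = 0.40805 × 493.7 MeV = 201 MeV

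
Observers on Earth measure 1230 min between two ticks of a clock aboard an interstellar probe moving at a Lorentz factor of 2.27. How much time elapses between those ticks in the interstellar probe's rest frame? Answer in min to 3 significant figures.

γ = 2.27 (given)
Proper time: τ₀ = Δt/γ = 1230/2.27 = 542 min

τ₀ ≈ 542 min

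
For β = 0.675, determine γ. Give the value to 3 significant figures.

γ = 1/√(1 − β²) = 1/√(1 − 0.675²) = 1/√(0.54437) = 1.36

γ ≈ 1.36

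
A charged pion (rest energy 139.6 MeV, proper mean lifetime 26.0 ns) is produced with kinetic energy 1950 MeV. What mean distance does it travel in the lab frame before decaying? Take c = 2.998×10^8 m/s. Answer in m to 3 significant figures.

γ = 1 + K/(m₀c²) = 1 + 1950/139.6 = 14.968
β = √(1 − 1/γ²) = 0.99777
Dilated lifetime: γτ₀ = 14.968 × 26.0 ns = 389.18 ns
d = βc·γτ₀ = 0.99777 × (2.998×10^8 m/s) × 3.8918×10^-7 s = 116 m

d ≈ 116 m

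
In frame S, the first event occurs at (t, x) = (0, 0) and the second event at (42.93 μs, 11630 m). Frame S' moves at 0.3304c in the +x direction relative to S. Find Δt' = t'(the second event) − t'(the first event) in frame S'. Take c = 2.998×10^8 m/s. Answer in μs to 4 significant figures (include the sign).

Δt' ≈ 31.90 μs

γ = 1/√(1 − 0.3304²) = 1.05950
Δt' = γ(Δt − vΔx/c²) = 1.05950 × (42.93 μs − 0.3304×11630 m / (2.998×10^8 m/s))
= 1.05950 × (30.1129 μs) = 31.90 μs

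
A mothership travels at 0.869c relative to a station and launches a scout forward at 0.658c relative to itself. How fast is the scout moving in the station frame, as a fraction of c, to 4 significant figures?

u ≈ 0.9715c

Compose boost 2: (0.658 + 0.869)/(1 + 0.658×0.869) = 1.527/1.57180 = 0.9715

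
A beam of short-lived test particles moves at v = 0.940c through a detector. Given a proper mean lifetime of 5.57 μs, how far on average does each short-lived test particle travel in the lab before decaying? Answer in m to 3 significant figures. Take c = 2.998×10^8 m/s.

d ≈ 4600 m

γ = 1/√(1 − 0.940²) = 2.9311
Dilated lifetime: Δt = γτ₀ = 2.9311 × 5.57 μs = 16.326 μs
d = vΔt = 0.940c × 16.326 μs = 2.8181×10^8 m/s × 1.6326×10^-5 s = 4600 m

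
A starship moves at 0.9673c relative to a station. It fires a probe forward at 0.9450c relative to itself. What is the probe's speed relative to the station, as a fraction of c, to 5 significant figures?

u ≈ 0.99906c

Relativistic velocity addition: u = (u' + v)/(1 + u'v/c²)
= (0.9450 + 0.9673)/(1 + 0.9450×0.9673) = 1.9123/1.914099 = 0.99906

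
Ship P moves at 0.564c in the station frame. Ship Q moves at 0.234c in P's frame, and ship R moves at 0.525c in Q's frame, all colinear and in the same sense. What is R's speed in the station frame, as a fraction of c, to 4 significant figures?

u ≈ 0.8977c

Compose boost 2: (0.234 + 0.564)/(1 + 0.234×0.564) = 0.7980/1.13198 = 0.704962
Compose boost 3: (0.525 + 0.704962)/(1 + 0.525×0.704962) = 1.22996/1.37011 = 0.8977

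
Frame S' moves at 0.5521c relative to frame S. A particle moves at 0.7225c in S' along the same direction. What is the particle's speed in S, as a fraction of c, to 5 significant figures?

Relativistic velocity addition: u = (u' + v)/(1 + u'v/c²)
= (0.7225 + 0.5521)/(1 + 0.7225×0.5521) = 1.2746/1.398892 = 0.91115

u ≈ 0.91115c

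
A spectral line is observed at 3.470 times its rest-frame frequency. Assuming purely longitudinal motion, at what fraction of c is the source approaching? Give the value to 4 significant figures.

β ≈ 0.8466

f_obs/f_src = √((1+β)/(1−β)) = 3.470  ⇒  (1+β)/(1−β) = 12.0409
β = |1 − D²|/(1 + D²) = |1 − 12.0409|/(1 + 12.0409) = 0.8466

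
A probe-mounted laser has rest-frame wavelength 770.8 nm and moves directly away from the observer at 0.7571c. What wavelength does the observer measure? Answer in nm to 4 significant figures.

λ_obs ≈ 2073 nm

Relativistic Doppler: λ_obs = λ_src √((1+β)/(1−β))
= 770.8 × √(1.75710/0.242900) = 770.8 × 2.68958 = 2073 nm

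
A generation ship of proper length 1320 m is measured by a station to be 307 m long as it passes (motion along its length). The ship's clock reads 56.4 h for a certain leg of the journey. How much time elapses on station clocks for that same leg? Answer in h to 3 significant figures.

Δt ≈ 243 h

Length contraction ⇒ γ = L₀/L = 1320/307 = 4.2997
Time dilation: Δt = γτ₀ = 4.2997 × 56.4 h = 243 h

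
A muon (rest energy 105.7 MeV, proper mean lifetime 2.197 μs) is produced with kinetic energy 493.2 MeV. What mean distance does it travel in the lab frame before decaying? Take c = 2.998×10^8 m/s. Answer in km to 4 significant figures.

γ = 1 + K/(m₀c²) = 1 + 493.2/105.7 = 5.66604
β = √(1 − 1/γ²) = 0.984302
Dilated lifetime: γτ₀ = 5.66604 × 2.197 μs = 12.4483 μs
d = βc·γτ₀ = 0.984302 × (2.998×10^8 m/s) × 1.24483×10^-5 s = 3.673 km

d ≈ 3.673 km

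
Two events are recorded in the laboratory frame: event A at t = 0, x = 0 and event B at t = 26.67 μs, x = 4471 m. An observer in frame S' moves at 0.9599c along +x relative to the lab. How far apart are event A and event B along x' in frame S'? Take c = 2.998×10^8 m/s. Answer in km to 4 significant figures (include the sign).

Δx' ≈ -11.43 km

γ = 1/√(1 − 0.9599²) = 3.56706
Δx' = γ(Δx − vΔt) = 3.56706 × (4471 m − 0.9599×(2.998×10^8 m/s)×26.67×10^-6 s)
= 3.56706 × (-3204.04 m) = -11.43 km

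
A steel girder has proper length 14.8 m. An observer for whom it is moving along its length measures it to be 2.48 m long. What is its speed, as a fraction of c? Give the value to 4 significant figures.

γ = L₀/L = 14.8/2.48 = 5.96774
β = √(1 − 1/γ²) = 0.9859

β ≈ 0.9859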